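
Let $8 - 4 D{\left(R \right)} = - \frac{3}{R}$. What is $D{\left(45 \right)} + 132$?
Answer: $\frac{8041}{60} \approx 134.02$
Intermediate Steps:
$D{\left(R \right)} = 2 + \frac{3}{4 R}$ ($D{\left(R \right)} = 2 - \frac{\left(-3\right) \frac{1}{R}}{4} = 2 + \frac{3}{4 R}$)
$D{\left(45 \right)} + 132 = \left(2 + \frac{3}{4 \cdot 45}\right) + 132 = \left(2 + \frac{3}{4} \cdot \frac{1}{45}\right) + 132 = \left(2 + \frac{1}{60}\right) + 132 = \frac{121}{60} + 132 = \frac{8041}{60}$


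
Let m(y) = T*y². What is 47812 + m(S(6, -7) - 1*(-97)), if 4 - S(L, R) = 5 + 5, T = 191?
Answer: 1629483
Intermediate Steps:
S(L, R) = -6 (S(L, R) = 4 - (5 + 5) = 4 - 1*10 = 4 - 10 = -6)
m(y) = 191*y²
47812 + m(S(6, -7) - 1*(-97)) = 47812 + 191*(-6 - 1*(-97))² = 47812 + 191*(-6 + 97)² = 47812 + 191*91² = 47812 + 191*8281 = 47812 + 1581671 = 1629483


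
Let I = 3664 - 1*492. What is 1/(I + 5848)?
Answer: 1/9020 ≈ 0.00011086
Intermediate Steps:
I = 3172 (I = 3664 - 492 = 3172)
1/(I + 5848) = 1/(3172 + 5848) = 1/9020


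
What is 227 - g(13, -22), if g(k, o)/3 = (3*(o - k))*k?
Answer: 4322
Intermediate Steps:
g(k, o) = 3*k*(-3*k + 3*o) (g(k, o) = 3*((3*(o - k))*k) = 3*((-3*k + 3*o)*k) = 3*(k*(-3*k + 3*o)) = 3*k*(-3*k + 3*o))
227 - g(13, -22) = 227 - 9*13*(-22 - 1*13) = 227 - 9*13*(-22 - 13) = 227 - 9*13*(-35) = 227 - 1*(-4095) = 227 + 4095 = 4322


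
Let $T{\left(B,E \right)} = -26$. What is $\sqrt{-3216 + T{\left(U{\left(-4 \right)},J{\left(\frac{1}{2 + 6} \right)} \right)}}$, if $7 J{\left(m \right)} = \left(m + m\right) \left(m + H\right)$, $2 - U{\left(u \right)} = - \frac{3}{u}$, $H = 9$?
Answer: $i \sqrt{3242} \approx 56.939 i$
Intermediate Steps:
$U{\left(u \right)} = 2 + \frac{3}{u}$ ($U{\left(u \right)} = 2 - - \frac{3}{u} = 2 + \frac{3}{u}$)
$J{\left(m \right)} = \frac{2 m \left(9 + m\right)}{7}$ ($J{\left(m \right)} = \frac{\left(m + m\right) \left(m + 9\right)}{7} = \frac{2 m \left(9 + m\right)}{7}$)
$\sqrt{-3216 + T{\left(U{\left(-4 \right)},J{\left(\frac{1}{2 + 6} \right)} \right)}} = \sqrt{-3216 - 26} = \sqrt{-3242} = i \sqrt{3242}$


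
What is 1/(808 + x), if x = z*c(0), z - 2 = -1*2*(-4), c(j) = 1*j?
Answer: 1/808 ≈ 0.0012376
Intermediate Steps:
c(j) = j
z = 10 (z = 2 - 1*2*(-4) = 2 - 2*(-4) = 2 + 8 = 10)
x = 0 (x = 10*0 = 0)
1/(808 + x) = 1/(808 + 0) = 1/808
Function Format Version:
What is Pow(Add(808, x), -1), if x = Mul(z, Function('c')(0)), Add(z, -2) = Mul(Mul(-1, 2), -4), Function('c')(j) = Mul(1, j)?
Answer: Rational(1, 808) ≈ 0.0012376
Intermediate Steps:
Function('c')(j) = j
z = 10 (z = Add(2, Mul(Mul(-1, 2), -4)) = Add(2, Mul(-2, -4)) = Add(2, 8) = 10)
x = 0 (x = Mul(10, 0) = 0)
Pow(Add(808, x), -1) = Pow(Add(808, 0), -1) = Pow(808, -1) = Rational(1, 808)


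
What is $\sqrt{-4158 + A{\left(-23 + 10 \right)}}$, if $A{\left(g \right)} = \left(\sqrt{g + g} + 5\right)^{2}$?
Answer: $\sqrt{-4159 + 10 i \sqrt{26}} \approx 0.3953 + 64.491 i$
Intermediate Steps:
$A{\left(g \right)} = \left(5 + \sqrt{2} \sqrt{g}\right)^{2}$ ($A{\left(g \right)} = \left(\sqrt{2 g} + 5\right)^{2} = \left(\sqrt{2} \sqrt{g} + 5\right)^{2} = \left(5 + \sqrt{2} \sqrt{g}\right)^{2}$)
$\sqrt{-4158 + A{\left(-23 + 10 \right)}} = \sqrt{-4158 + \left(5 + \sqrt{2} \sqrt{-23 + 10}\right)^{2}} = \sqrt{-4158 + \left(5 + \sqrt{2} \sqrt{-13}\right)^{2}} = \sqrt{-4158 + \left(5 + \sqrt{2} i \sqrt{13}\right)^{2}} = \sqrt{-4158 + \left(5 + i \sqrt{26}\right)^{2}}$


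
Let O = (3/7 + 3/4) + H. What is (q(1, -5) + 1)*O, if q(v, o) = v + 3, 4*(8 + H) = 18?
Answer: -325/28 ≈ -11.607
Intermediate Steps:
H = -7/2 (H = -8 + (¼)*18 = -8 + 9/2 = -7/2 ≈ -3.5000)
q(v, o) = 3 + v
O = -65/28 (O = (3/7 + 3/4) - 7/2 = (3*(⅐) + 3*(¼)) - 7/2 = (3/7 + ¾) - 7/2 = 33/28 - 7/2 = -65/28 ≈ -2.3214)
(q(1, -5) + 1)*O = ((3 + 1) + 1)*(-65/28) = (4 + 1)*(-65/28) = 5*(-65/28) = -325/28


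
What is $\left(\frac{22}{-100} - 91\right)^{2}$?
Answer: $\frac{20802721}{2500} \approx 8321.1$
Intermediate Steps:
$\left(\frac{22}{-100} - 91\right)^{2} = \left(22 \left(- \frac{1}{100}\right) - 91\right)^{2} = \left(- \frac{11}{50} - 91\right)^{2} = \left(- \frac{4561}{50}\right)^{2} = \frac{20802721}{2500}$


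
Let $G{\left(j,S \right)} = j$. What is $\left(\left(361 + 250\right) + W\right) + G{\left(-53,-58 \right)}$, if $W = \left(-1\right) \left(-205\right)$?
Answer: $763$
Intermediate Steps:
$W = 205$
$\left(\left(361 + 250\right) + W\right) + G{\left(-53,-58 \right)} = \left(\left(361 + 250\right) + 205\right) - 53 = \left(611 + 205\right) - 53 = 816 - 53 = 763$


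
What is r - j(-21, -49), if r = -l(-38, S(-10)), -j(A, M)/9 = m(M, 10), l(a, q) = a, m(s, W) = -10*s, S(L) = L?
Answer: 4448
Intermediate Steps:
j(A, M) = 90*M (j(A, M) = -(-90)*M = 90*M)
r = 38 (r = -1*(-38) = 38)
r - j(-21, -49) = 38 - 90*(-49) = 38 - 1*(-4410) = 38 + 4410 = 4448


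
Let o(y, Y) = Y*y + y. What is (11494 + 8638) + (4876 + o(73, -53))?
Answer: 21212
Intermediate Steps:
o(y, Y) = y + Y*y
(11494 + 8638) + (4876 + o(73, -53)) = (11494 + 8638) + (4876 + 73*(1 - 53)) = 20132 + (4876 + 73*(-52)) = 20132 + (4876 - 3796) = 20132 + 1080 = 21212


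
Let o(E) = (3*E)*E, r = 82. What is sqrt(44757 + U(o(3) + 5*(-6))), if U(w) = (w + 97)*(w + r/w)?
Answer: sqrt(377151)/3 ≈ 204.71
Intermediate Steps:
o(E) = 3*E**2
U(w) = (97 + w)*(w + 82/w) (U(w) = (w + 97)*(w + 82/w) = (97 + w)*(w + 82/w))
sqrt(44757 + U(o(3) + 5*(-6))) = sqrt(44757 + (82 + (3*3**2 + 5*(-6))**2 + 97*(3*3**2 + 5*(-6)) + 7954/(3*3**2 + 5*(-6)))) = sqrt(44757 + (82 + (3*9 - 30)**2 + 97*(3*9 - 30) + 7954/(3*9 - 30))) = sqrt(44757 + (82 + (27 - 30)**2 + 97*(27 - 30) + 7954/(27 - 30))) = sqrt(44757 + (82 + (-3)**2 + 97*(-3) + 7954/(-3))) = sqrt(44757 + (82 + 9 - 291 + 7954*(-1/3))) = sqrt(44757 + (82 + 9 - 291 - 7954/3)) = sqrt(44757 - 8554/3) = sqrt(125717/3) = sqrt(377151)/3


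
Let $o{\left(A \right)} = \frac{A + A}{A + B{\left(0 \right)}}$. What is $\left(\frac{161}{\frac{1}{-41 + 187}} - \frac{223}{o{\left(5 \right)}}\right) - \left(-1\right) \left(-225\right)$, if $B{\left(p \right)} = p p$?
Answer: $\frac{46339}{2} \approx 23170.0$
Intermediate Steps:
$B{\left(p \right)} = p^{2}$
$o{\left(A \right)} = 2$ ($o{\left(A \right)} = \frac{A + A}{A + 0^{2}} = \frac{2 A}{A + 0} = \frac{2 A}{A} = 2$)
$\left(\frac{161}{\frac{1}{-41 + 187}} - \frac{223}{o{\left(5 \right)}}\right) - \left(-1\right) \left(-225\right) = \left(\frac{161}{\frac{1}{-41 + 187}} - \frac{223}{2}\right) - \left(-1\right) \left(-225\right) = \left(\frac{161}{\frac{1}{146}} - \frac{223}{2}\right) - 225 = \left(161 \frac{1}{\frac{1}{146}} - \frac{223}{2}\right) - 225 = \left(161 \cdot 146 - \frac{223}{2}\right) - 225 = \left(23506 - \frac{223}{2}\right) - 225 = \frac{46789}{2} - 225 = \frac{46339}{2}$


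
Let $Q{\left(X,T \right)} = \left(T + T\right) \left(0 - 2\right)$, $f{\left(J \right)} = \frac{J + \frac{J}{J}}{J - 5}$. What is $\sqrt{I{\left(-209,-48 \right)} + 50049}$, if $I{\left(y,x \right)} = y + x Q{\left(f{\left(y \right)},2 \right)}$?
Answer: $4 \sqrt{3139} \approx 224.11$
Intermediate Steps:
$f{\left(J \right)} = \frac{1 + J}{-5 + J}$ ($f{\left(J \right)} = \frac{J + 1}{-5 + J} = \frac{1 + J}{-5 + J}$)
$Q{\left(X,T \right)} = - 4 T$ ($Q{\left(X,T \right)} = 2 T \left(-2\right) = - 4 T$)
$I{\left(y,x \right)} = y - 8 x$ ($I{\left(y,x \right)} = y + x \left(\left(-4\right) 2\right) = y + x \left(-8\right) = y - 8 x$)
$\sqrt{I{\left(-209,-48 \right)} + 50049} = \sqrt{\left(-209 - -384\right) + 50049} = \sqrt{\left(-209 + 384\right) + 50049} = \sqrt{175 + 50049} = \sqrt{50224} = 4 \sqrt{3139}$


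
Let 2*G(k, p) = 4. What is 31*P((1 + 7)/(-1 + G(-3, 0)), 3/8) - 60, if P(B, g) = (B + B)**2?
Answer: 7876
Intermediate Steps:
G(k, p) = 2 (G(k, p) = (1/2)*4 = 2)
P(B, g) = 4*B**2 (P(B, g) = (2*B)**2 = 4*B**2)
31*P((1 + 7)/(-1 + G(-3, 0)), 3/8) - 60 = 31*(4*((1 + 7)/(-1 + 2))**2) - 60 = 31*(4*(8/1)**2) - 60 = 31*(4*(8*1)**2) - 60 = 31*(4*8**2) - 60 = 31*(4*64) - 60 = 31*256 - 60 = 7936 - 60 = 7876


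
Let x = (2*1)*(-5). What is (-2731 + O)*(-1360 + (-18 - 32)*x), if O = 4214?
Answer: -1275380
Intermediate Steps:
x = -10 (x = 2*(-5) = -10)
(-2731 + O)*(-1360 + (-18 - 32)*x) = (-2731 + 4214)*(-1360 + (-18 - 32)*(-10)) = 1483*(-1360 - 50*(-10)) = 1483*(-1360 + 500) = 1483*(-860) = -1275380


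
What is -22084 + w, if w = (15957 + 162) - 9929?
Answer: -15894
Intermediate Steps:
w = 6190 (w = 16119 - 9929 = 6190)
-22084 + w = -22084 + 6190 = -15894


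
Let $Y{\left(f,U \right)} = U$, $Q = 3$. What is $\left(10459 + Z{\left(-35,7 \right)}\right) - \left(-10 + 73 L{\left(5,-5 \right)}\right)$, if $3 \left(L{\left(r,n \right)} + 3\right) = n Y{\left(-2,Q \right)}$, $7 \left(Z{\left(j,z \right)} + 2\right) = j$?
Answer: $11046$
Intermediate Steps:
$Z{\left(j,z \right)} = -2 + \frac{j}{7}$
$L{\left(r,n \right)} = -3 + n$ ($L{\left(r,n \right)} = -3 + \frac{n 3}{3} = -3 + \frac{3 n}{3} = -3 + n$)
$\left(10459 + Z{\left(-35,7 \right)}\right) - \left(-10 + 73 L{\left(5,-5 \right)}\right) = \left(10459 + \left(-2 + \frac{1}{7} \left(-35\right)\right)\right) - \left(-10 + 73 \left(-3 - 5\right)\right) = \left(10459 - 7\right) + \left(10 - -584\right) = \left(10459 - 7\right) + \left(10 + 584\right) = 10452 + 594 = 11046$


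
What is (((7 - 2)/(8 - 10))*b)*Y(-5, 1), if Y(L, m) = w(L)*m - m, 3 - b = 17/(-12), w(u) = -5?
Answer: 265/4 ≈ 66.250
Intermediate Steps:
b = 53/12 (b = 3 - 17/(-12) = 3 - 17*(-1)/12 = 3 - 1*(-17/12) = 3 + 17/12 = 53/12 ≈ 4.4167)
Y(L, m) = -6*m (Y(L, m) = -5*m - m = -6*m)
(((7 - 2)/(8 - 10))*b)*Y(-5, 1) = (((7 - 2)/(8 - 10))*(53/12))*(-6*1) = ((5/(-2))*(53/12))*(-6) = ((5*(-1/2))*(53/12))*(-6) = -5/2*53/12*(-6) = -265/24*(-6) = 265/4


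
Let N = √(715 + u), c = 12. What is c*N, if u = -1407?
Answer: 24*I*√173 ≈ 315.67*I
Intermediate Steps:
N = 2*I*√173 (N = √(715 - 1407) = √(-692) = 2*I*√173 ≈ 26.306*I)
c*N = 12*(2*I*√173) = 24*I*√173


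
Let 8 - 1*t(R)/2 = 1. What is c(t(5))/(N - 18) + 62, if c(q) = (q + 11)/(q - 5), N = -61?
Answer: 44057/711 ≈ 61.965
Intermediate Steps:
t(R) = 14 (t(R) = 16 - 2*1 = 16 - 2 = 14)
c(q) = (11 + q)/(-5 + q)
c(t(5))/(N - 18) + 62 = ((11 + 14)/(-5 + 14))/(-61 - 18) + 62 = (25/9)/(-79) + 62 = -25/711 + 62 = 44057/711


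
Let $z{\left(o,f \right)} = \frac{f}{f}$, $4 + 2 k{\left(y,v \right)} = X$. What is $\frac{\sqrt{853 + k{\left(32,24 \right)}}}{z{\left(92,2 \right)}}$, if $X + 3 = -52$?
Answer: $\frac{3 \sqrt{366}}{2} \approx 28.697$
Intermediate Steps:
$X = -55$ ($X = -3 - 52 = -55$)
$k{\left(y,v \right)} = - \frac{59}{2}$ ($k{\left(y,v \right)} = -2 + \frac{1}{2} \left(-55\right) = -2 - \frac{55}{2} = - \frac{59}{2}$)
$z{\left(o,f \right)} = 1$
$\frac{\sqrt{853 + k{\left(32,24 \right)}}}{z{\left(92,2 \right)}} = \frac{\sqrt{853 - \frac{59}{2}}}{1} = \sqrt{\frac{1647}{2}} \cdot 1 = \frac{3 \sqrt{366}}{2} \cdot 1 = \frac{3 \sqrt{366}}{2}$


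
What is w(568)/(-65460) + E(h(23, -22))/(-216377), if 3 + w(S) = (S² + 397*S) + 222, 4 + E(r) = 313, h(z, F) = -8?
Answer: -118668174943/14164038420 ≈ -8.3781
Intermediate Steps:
E(r) = 309 (E(r) = -4 + 313 = 309)
w(S) = 219 + S² + 397*S (w(S) = -3 + ((S² + 397*S) + 222) = -3 + (222 + S² + 397*S) = 219 + S² + 397*S)
w(568)/(-65460) + E(h(23, -22))/(-216377) = (219 + 568² + 397*568)/(-65460) + 309/(-216377) = (219 + 322624 + 225496)*(-1/65460) + 309*(-1/216377) = 548339*(-1/65460) - 309/216377 = -548339/65460 - 309/216377 = -118668174943/14164038420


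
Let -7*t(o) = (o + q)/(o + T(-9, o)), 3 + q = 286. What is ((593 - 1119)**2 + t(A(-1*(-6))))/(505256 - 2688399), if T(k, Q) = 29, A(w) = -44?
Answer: -29051219/229230015 ≈ -0.12673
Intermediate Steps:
q = 283 (q = -3 + 286 = 283)
t(o) = -(283 + o)/(7*(29 + o)) (t(o) = -(o + 283)/(7*(o + 29)) = -(283 + o)/(7*(29 + o)))
((593 - 1119)**2 + t(A(-1*(-6))))/(505256 - 2688399) = ((593 - 1119)**2 + (-283 - 1*(-44))/(7*(29 - 44)))/(505256 - 2688399) = ((-526)**2 + (1/7)*(-283 + 44)/(-15))/(-2183143) = (276676 + (1/7)*(-1/15)*(-239))*(-1/2183143) = (276676 + 239/105)*(-1/2183143) = (29051219/105)*(-1/2183143) = -29051219/229230015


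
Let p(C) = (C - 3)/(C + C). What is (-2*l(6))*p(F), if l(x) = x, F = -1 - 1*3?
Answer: -21/2 ≈ -10.500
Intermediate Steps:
F = -4 (F = -1 - 3 = -4)
p(C) = (-3 + C)/(2*C) (p(C) = (-3 + C)/((2*C)) = (-3 + C)*(1/(2*C)) = (-3 + C)/(2*C))
(-2*l(6))*p(F) = (-2*6)*((1/2)*(-3 - 4)/(-4)) = -6*(-1)*(-7)/4 = -12*7/8 = -21/2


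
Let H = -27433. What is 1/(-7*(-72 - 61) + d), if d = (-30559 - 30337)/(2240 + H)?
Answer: 25193/23515579 ≈ 0.0010713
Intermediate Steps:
d = 60896/25193 (d = (-30559 - 30337)/(2240 - 27433) = -60896/(-25193) = -60896*(-1/25193) = 60896/25193 ≈ 2.4172)
1/(-7*(-72 - 61) + d) = 1/(-7*(-72 - 61) + 60896/25193) = 1/(-7*(-133) + 60896/25193) = 1/(931 + 60896/25193) = 1/(23515579/25193) = 25193/23515579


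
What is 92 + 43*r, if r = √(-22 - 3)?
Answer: 92 + 215*I ≈ 92.0 + 215.0*I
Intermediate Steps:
r = 5*I (r = √(-25) = 5*I ≈ 5.0*I)
92 + 43*r = 92 + 43*(5*I) = 92 + 215*I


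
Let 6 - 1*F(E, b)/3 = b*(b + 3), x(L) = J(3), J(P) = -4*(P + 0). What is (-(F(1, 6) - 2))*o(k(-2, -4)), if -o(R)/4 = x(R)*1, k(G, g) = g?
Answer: 7008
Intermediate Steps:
J(P) = -4*P
x(L) = -12 (x(L) = -4*3 = -12)
F(E, b) = 18 - 3*b*(3 + b) (F(E, b) = 18 - 3*b*(b + 3) = 18 - 3*b*(3 + b))
o(R) = 48 (o(R) = -(-48) = -4*(-12) = 48)
(-(F(1, 6) - 2))*o(k(-2, -4)) = -((18 - 9*6 - 3*6**2) - 2)*48 = -((18 - 54 - 3*36) - 2)*48 = -((18 - 54 - 108) - 2)*48 = -(-144 - 2)*48 = -1*(-146)*48 = 146*48 = 7008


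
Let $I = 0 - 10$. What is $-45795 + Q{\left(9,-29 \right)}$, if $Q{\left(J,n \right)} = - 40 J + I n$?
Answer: $-45865$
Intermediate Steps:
$I = -10$ ($I = 0 - 10 = -10$)
$Q{\left(J,n \right)} = - 40 J - 10 n$
$-45795 + Q{\left(9,-29 \right)} = -45795 - 70 = -45865$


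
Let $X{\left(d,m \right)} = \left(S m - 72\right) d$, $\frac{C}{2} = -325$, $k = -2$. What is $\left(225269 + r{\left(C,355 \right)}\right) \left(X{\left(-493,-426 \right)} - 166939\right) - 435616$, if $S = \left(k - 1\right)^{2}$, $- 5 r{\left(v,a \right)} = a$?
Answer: $396059565746$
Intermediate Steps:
$C = -650$ ($C = 2 \left(-325\right) = -650$)
$r{\left(v,a \right)} = - \frac{a}{5}$
$S = 9$ ($S = \left(-2 - 1\right)^{2} = \left(-3\right)^{2} = 9$)
$X{\left(d,m \right)} = d \left(-72 + 9 m\right)$ ($X{\left(d,m \right)} = \left(9 m - 72\right) d = \left(-72 + 9 m\right) d = d \left(-72 + 9 m\right)$)
$\left(225269 + r{\left(C,355 \right)}\right) \left(X{\left(-493,-426 \right)} - 166939\right) - 435616 = \left(225269 - 71\right) \left(9 \left(-493\right) \left(-8 - 426\right) - 166939\right) - 435616 = \left(225269 - 71\right) \left(9 \left(-493\right) \left(-434\right) - 166939\right) - 435616 = 225198 \left(1925658 - 166939\right) - 435616 = 225198 \cdot 1758719 - 435616 = 396060001362 - 435616 = 396059565746$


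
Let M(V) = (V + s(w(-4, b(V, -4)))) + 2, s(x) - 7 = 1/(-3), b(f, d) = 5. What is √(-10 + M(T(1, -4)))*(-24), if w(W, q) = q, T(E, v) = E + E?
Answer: -8*√6 ≈ -19.596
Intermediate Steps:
T(E, v) = 2*E
s(x) = 20/3 (s(x) = 7 + 1/(-3) = 7 - ⅓ = 20/3)
M(V) = 26/3 + V (M(V) = (V + 20/3) + 2 = (20/3 + V) + 2 = 26/3 + V)
√(-10 + M(T(1, -4)))*(-24) = √(-10 + (26/3 + 2*1))*(-24) = √(-10 + (26/3 + 2))*(-24) = √(-10 + 32/3)*(-24) = √(⅔)*(-24) = (√6/3)*(-24) = -8*√6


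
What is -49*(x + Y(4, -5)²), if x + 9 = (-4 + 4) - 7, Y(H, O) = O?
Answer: -441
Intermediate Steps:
x = -16 (x = -9 + ((-4 + 4) - 7) = -9 + (0 - 7) = -9 - 7 = -16)
-49*(x + Y(4, -5)²) = -49*(-16 + (-5)²) = -49*(-16 + 25) = -49*9 = -441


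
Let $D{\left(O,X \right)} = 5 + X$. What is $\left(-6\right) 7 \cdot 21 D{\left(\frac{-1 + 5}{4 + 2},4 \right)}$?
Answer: $-7938$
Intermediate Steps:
$\left(-6\right) 7 \cdot 21 D{\left(\frac{-1 + 5}{4 + 2},4 \right)} = \left(-6\right) 7 \cdot 21 \left(5 + 4\right) = \left(-42\right) 21 \cdot 9 = \left(-882\right) 9 = -7938$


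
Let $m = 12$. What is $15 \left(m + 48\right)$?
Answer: $900$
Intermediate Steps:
$15 \left(m + 48\right) = 15 \left(12 + 48\right) = 15 \cdot 60 = 900$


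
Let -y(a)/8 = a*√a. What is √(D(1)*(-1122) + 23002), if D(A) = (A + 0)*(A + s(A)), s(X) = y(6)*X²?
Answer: 2*√(5470 + 13464*√6) ≈ 392.17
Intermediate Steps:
y(a) = -8*a^(3/2) (y(a) = -8*a*√a = -8*a^(3/2))
s(X) = -48*√6*X² (s(X) = (-48*√6)*X² = -48*√6*X²)
D(A) = A*(A - 48*√6*A²) (D(A) = (A + 0)*(A - 48*√6*A²) = A*(A - 48*√6*A²))
√(D(1)*(-1122) + 23002) = √((1²*(1 - 48*1*√6))*(-1122) + 23002) = √((1*(1 - 48*√6))*(-1122) + 23002) = √((1 - 48*√6)*(-1122) + 23002) = √((-1122 + 53856*√6) + 23002) = √(21880 + 53856*√6)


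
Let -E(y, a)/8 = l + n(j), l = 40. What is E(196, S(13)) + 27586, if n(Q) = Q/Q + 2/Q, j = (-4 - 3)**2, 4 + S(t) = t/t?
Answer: 1335626/49 ≈ 27258.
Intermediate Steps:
S(t) = -3 (S(t) = -4 + t/t = -4 + 1 = -3)
j = 49 (j = (-7)**2 = 49)
n(Q) = 1 + 2/Q
E(y, a) = -16088/49 (E(y, a) = -8*(40 + (2 + 49)/49) = -8*(40 + (1/49)*51) = -8*(40 + 51/49) = -8*2011/49 = -16088/49)
E(196, S(13)) + 27586 = -16088/49 + 27586 = 1335626/49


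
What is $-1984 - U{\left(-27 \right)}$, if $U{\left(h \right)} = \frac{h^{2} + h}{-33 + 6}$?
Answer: $-1958$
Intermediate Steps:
$U{\left(h \right)} = - \frac{h}{27} - \frac{h^{2}}{27}$ ($U{\left(h \right)} = \frac{h + h^{2}}{-27} = \left(h + h^{2}\right) \left(- \frac{1}{27}\right) = - \frac{h}{27} - \frac{h^{2}}{27}$)
$-1984 - U{\left(-27 \right)} = -1984 - \left(- \frac{1}{27}\right) \left(-27\right) \left(1 - 27\right) = -1984 - \left(- \frac{1}{27}\right) \left(-27\right) \left(-26\right) = -1984 - -26 = -1984 + 26 = -1958$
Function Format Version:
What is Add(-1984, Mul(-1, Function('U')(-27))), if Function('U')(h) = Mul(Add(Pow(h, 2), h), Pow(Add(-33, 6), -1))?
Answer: -1958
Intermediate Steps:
Function('U')(h) = Add(Mul(Rational(-1, 27), h), Mul(Rational(-1, 27), Pow(h, 2))) (Function('U')(h) = Mul(Add(h, Pow(h, 2)), Pow(-27, -1)) = Mul(Add(h, Pow(h, 2)), Rational(-1, 27)) = Add(Mul(Rational(-1, 27), h), Mul(Rational(-1, 27), Pow(h, 2))))
Add(-1984, Mul(-1, Function('U')(-27))) = Add(-1984, Mul(-1, Mul(Rational(-1, 27), -27, Add(1, -27)))) = Add(-1984, Mul(-1, Mul(Rational(-1, 27), -27, -26))) = Add(-1984, Mul(-1, -26)) = Add(-1984, 26) = -1958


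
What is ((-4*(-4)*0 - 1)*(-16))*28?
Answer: 448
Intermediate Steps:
((-4*(-4)*0 - 1)*(-16))*28 = ((16*0 - 1)*(-16))*28 = ((0 - 1)*(-16))*28 = -1*(-16)*28 = 16*28 = 448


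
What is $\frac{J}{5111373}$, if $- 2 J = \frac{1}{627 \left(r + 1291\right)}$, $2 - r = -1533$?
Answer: $- \frac{1}{18113704082892} \approx -5.5207 \cdot 10^{-14}$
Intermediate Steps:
$r = 1535$ ($r = 2 - -1533 = 2 + 1533 = 1535$)
$J = - \frac{1}{3543804}$ ($J = - \frac{1}{2 \cdot 627 \left(1535 + 1291\right)} = - \frac{1}{2 \cdot 627 \cdot 2826} = - \frac{1}{2 \cdot 1771902} = \left(- \frac{1}{2}\right) \frac{1}{1771902} = - \frac{1}{3543804} \approx -2.8218 \cdot 10^{-7}$)
$\frac{J}{5111373} = - \frac{1}{3543804 \cdot 5111373} = \left(- \frac{1}{3543804}\right) \frac{1}{5111373} = - \frac{1}{18113704082892}$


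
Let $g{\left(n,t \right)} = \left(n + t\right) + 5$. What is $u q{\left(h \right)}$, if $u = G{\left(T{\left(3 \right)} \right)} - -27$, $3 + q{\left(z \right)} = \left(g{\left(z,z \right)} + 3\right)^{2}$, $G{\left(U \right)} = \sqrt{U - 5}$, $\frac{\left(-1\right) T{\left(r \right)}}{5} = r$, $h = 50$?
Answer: $314847 + 23322 i \sqrt{5} \approx 3.1485 \cdot 10^{5} + 52150.0 i$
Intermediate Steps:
$T{\left(r \right)} = - 5 r$
$G{\left(U \right)} = \sqrt{-5 + U}$
$g{\left(n,t \right)} = 5 + n + t$
$q{\left(z \right)} = -3 + \left(8 + 2 z\right)^{2}$ ($q{\left(z \right)} = -3 + \left(\left(5 + z + z\right) + 3\right)^{2} = -3 + \left(\left(5 + 2 z\right) + 3\right)^{2} = -3 + \left(8 + 2 z\right)^{2}$)
$u = 27 + 2 i \sqrt{5}$ ($u = \sqrt{-5 - 15} - -27 = \sqrt{-5 - 15} + 27 = \sqrt{-20} + 27 = 2 i \sqrt{5} + 27 = 27 + 2 i \sqrt{5} \approx 27.0 + 4.4721 i$)
$u q{\left(h \right)} = \left(27 + 2 i \sqrt{5}\right) \left(-3 + 4 \left(4 + 50\right)^{2}\right) = \left(27 + 2 i \sqrt{5}\right) \left(-3 + 4 \cdot 54^{2}\right) = \left(27 + 2 i \sqrt{5}\right) \left(-3 + 4 \cdot 2916\right) = \left(27 + 2 i \sqrt{5}\right) \left(-3 + 11664\right) = \left(27 + 2 i \sqrt{5}\right) 11661 = 314847 + 23322 i \sqrt{5}$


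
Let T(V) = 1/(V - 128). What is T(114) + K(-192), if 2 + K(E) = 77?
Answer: 1049/14 ≈ 74.929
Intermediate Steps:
T(V) = 1/(-128 + V)
K(E) = 75 (K(E) = -2 + 77 = 75)
T(114) + K(-192) = 1/(-128 + 114) + 75 = 1/(-14) + 75 = -1/14 + 75 = 1049/14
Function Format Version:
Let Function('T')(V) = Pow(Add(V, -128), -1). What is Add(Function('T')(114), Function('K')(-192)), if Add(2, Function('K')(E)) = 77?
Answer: Rational(1049, 14) ≈ 74.929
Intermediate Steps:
Function('T')(V) = Pow(Add(-128, V), -1)
Function('K')(E) = 75 (Function('K')(E) = Add(-2, 77) = 75)
Add(Function('T')(114), Function('K')(-192)) = Add(Pow(Add(-128, 114), -1), 75) = Add(Pow(-14, -1), 75) = Add(Rational(-1, 14), 75) = Rational(1049, 14)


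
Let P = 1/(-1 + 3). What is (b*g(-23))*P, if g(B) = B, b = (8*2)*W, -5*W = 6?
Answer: 1104/5 ≈ 220.80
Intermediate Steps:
W = -6/5 (W = -⅕*6 = -6/5 ≈ -1.2000)
b = -96/5 (b = (8*2)*(-6/5) = 16*(-6/5) = -96/5 ≈ -19.200)
P = ½ (P = 1/2 = ½ ≈ 0.50000)
(b*g(-23))*P = -96/5*(-23)*(½) = (2208/5)*(½) = 1104/5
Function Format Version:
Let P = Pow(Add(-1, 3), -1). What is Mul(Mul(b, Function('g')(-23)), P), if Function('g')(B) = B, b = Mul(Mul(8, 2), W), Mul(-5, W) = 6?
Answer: Rational(1104, 5) ≈ 220.80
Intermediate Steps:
W = Rational(-6, 5) (W = Mul(Rational(-1, 5), 6) = Rational(-6, 5) ≈ -1.2000)
b = Rational(-96, 5) (b = Mul(Mul(8, 2), Rational(-6, 5)) = Mul(16, Rational(-6, 5)) = Rational(-96, 5) ≈ -19.200)
P = Rational(1, 2) (P = Pow(2, -1) = Rational(1, 2) ≈ 0.50000)
Mul(Mul(b, Function('g')(-23)), P) = Mul(Mul(Rational(-96, 5), -23), Rational(1, 2)) = Mul(Rational(2208, 5), Rational(1, 2)) = Rational(1104, 5)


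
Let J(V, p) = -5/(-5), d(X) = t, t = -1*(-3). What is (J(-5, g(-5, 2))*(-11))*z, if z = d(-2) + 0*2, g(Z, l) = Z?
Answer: -33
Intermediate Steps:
t = 3
d(X) = 3
J(V, p) = 1 (J(V, p) = -5*(-1/5) = 1)
z = 3 (z = 3 + 0*2 = 3 + 0 = 3)
(J(-5, g(-5, 2))*(-11))*z = (1*(-11))*3 = -11*3 = -33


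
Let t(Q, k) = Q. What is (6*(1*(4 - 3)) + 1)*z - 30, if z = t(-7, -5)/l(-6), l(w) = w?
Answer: -131/6 ≈ -21.833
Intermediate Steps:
z = 7/6 (z = -7/(-6) = -7*(-1/6) = 7/6 ≈ 1.1667)
(6*(1*(4 - 3)) + 1)*z - 30 = (6*(1*(4 - 3)) + 1)*(7/6) - 30 = (6*(1*1) + 1)*(7/6) - 30 = (6*1 + 1)*(7/6) - 30 = (6 + 1)*(7/6) - 30 = 7*(7/6) - 30 = 49/6 - 30 = -131/6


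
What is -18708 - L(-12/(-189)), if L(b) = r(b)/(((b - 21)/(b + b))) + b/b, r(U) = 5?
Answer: -24677131/1319 ≈ -18709.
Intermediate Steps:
L(b) = 1 + 10*b/(-21 + b) (L(b) = 5/(((b - 21)/(b + b))) + b/b = 5/(((-21 + b)/((2*b)))) + 1 = 5/(((-21 + b)*(1/(2*b)))) + 1 = 5/(((-21 + b)/(2*b))) + 1 = 5*(2*b/(-21 + b)) + 1 = 10*b/(-21 + b) + 1 = 1 + 10*b/(-21 + b))
-18708 - L(-12/(-189)) = -18708 - (-21 + 11*(-12/(-189)))/(-21 - 12/(-189)) = -18708 - (-21 + 11*(-12*(-1/189)))/(-21 - 12*(-1/189)) = -18708 - (-21 + 11*(4/63))/(-21 + 4/63) = -18708 - (-21 + 44/63)/(-1319/63) = -18708 - (-63)*(-1279)/(1319*63) = -18708 - 1*1279/1319 = -18708 - 1279/1319 = -24677131/1319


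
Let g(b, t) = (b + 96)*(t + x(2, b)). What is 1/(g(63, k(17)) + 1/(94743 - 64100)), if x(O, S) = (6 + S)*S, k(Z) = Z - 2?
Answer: 30643/21252697795 ≈ 1.4418e-6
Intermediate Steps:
k(Z) = -2 + Z
x(O, S) = S*(6 + S)
g(b, t) = (96 + b)*(t + b*(6 + b)) (g(b, t) = (b + 96)*(t + b*(6 + b)) = (96 + b)*(t + b*(6 + b)))
1/(g(63, k(17)) + 1/(94743 - 64100)) = 1/((63**3 + 96*(-2 + 17) + 102*63**2 + 576*63 + 63*(-2 + 17)) + 1/(94743 - 64100)) = 1/((250047 + 96*15 + 102*3969 + 36288 + 63*15) + 1/30643) = 1/((250047 + 1440 + 404838 + 36288 + 945) + 1/30643) = 1/(693558 + 1/30643) = 1/(21252697795/30643) = 30643/21252697795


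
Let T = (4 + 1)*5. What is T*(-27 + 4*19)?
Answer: 1225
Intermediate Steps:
T = 25 (T = 5*5 = 25)
T*(-27 + 4*19) = 25*(-27 + 4*19) = 25*(-27 + 76) = 25*49 = 1225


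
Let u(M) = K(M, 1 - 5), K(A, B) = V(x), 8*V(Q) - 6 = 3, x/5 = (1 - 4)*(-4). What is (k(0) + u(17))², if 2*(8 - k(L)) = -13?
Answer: 15625/64 ≈ 244.14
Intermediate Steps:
k(L) = 29/2 (k(L) = 8 - ½*(-13) = 8 + 13/2 = 29/2)
x = 60 (x = 5*((1 - 4)*(-4)) = 5*(-3*(-4)) = 5*12 = 60)
V(Q) = 9/8 (V(Q) = ¾ + (⅛)*3 = ¾ + 3/8 = 9/8)
K(A, B) = 9/8
u(M) = 9/8
(k(0) + u(17))² = (29/2 + 9/8)² = (125/8)² = 15625/64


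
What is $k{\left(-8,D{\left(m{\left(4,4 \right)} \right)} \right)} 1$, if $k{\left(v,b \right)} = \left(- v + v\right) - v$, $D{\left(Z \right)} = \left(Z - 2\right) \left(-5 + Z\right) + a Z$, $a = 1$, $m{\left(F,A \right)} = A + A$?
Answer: $8$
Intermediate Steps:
$m{\left(F,A \right)} = 2 A$
$D{\left(Z \right)} = Z + \left(-5 + Z\right) \left(-2 + Z\right)$ ($D{\left(Z \right)} = \left(Z - 2\right) \left(-5 + Z\right) + 1 Z = \left(-2 + Z\right) \left(-5 + Z\right) + Z = \left(-5 + Z\right) \left(-2 + Z\right) + Z = Z + \left(-5 + Z\right) \left(-2 + Z\right)$)
$k{\left(v,b \right)} = - v$ ($k{\left(v,b \right)} = 0 - v = - v$)
$k{\left(-8,D{\left(m{\left(4,4 \right)} \right)} \right)} 1 = \left(-1\right) \left(-8\right) 1 = 8 \cdot 1 = 8$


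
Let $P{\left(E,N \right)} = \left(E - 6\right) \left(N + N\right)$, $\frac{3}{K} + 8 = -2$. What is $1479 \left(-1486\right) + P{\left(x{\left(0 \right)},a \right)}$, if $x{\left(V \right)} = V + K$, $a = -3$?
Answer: $- \frac{10988781}{5} \approx -2.1978 \cdot 10^{6}$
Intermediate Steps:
$K = - \frac{3}{10}$ ($K = \frac{3}{-8 - 2} = \frac{3}{-10} = 3 \left(- \frac{1}{10}\right) = - \frac{3}{10} \approx -0.3$)
$x{\left(V \right)} = - \frac{3}{10} + V$ ($x{\left(V \right)} = V - \frac{3}{10} = - \frac{3}{10} + V$)
$P{\left(E,N \right)} = 2 N \left(-6 + E\right)$ ($P{\left(E,N \right)} = \left(-6 + E\right) 2 N = 2 N \left(-6 + E\right)$)
$1479 \left(-1486\right) + P{\left(x{\left(0 \right)},a \right)} = 1479 \left(-1486\right) + 2 \left(-3\right) \left(-6 + \left(- \frac{3}{10} + 0\right)\right) = -2197794 + 2 \left(-3\right) \left(-6 - \frac{3}{10}\right) = -2197794 + 2 \left(-3\right) \left(- \frac{63}{10}\right) = -2197794 + \frac{189}{5} = - \frac{10988781}{5}$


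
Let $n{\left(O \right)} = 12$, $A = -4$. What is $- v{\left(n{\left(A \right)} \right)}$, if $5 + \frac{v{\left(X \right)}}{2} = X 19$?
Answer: $-446$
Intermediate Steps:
$v{\left(X \right)} = -10 + 38 X$ ($v{\left(X \right)} = -10 + 2 X 19 = -10 + 2 \cdot 19 X = -10 + 38 X$)
$- v{\left(n{\left(A \right)} \right)} = - (-10 + 38 \cdot 12) = - (-10 + 456) = \left(-1\right) 446 = -446$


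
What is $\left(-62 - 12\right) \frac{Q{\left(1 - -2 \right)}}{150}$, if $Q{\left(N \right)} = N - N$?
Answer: $0$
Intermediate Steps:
$Q{\left(N \right)} = 0$
$\left(-62 - 12\right) \frac{Q{\left(1 - -2 \right)}}{150} = \left(-62 - 12\right) \frac{0}{150} = - 74 \cdot 0 \cdot \frac{1}{150} = \left(-74\right) 0 = 0$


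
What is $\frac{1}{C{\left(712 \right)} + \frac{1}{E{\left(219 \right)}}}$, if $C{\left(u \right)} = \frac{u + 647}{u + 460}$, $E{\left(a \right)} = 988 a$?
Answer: $\frac{15849249}{18378170} \approx 0.8624$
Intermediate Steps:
$C{\left(u \right)} = \frac{647 + u}{460 + u}$
$\frac{1}{C{\left(712 \right)} + \frac{1}{E{\left(219 \right)}}} = \frac{1}{\frac{647 + 712}{460 + 712} + \frac{1}{988 \cdot 219}} = \frac{1}{\frac{1}{1172} \cdot 1359 + \frac{1}{216372}} = \frac{1}{\frac{1359}{1172} + \frac{1}{216372}} = \frac{1}{\frac{18378170}{15849249}} = \frac{15849249}{18378170}$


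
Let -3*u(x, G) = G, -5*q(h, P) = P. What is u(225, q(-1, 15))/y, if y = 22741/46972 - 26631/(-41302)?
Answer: 970018772/1095080057 ≈ 0.88580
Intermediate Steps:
q(h, P) = -P/5
y = 1095080057/970018772 (y = 22741*(1/46972) - 26631*(-1/41302) = 22741/46972 + 26631/41302 = 1095080057/970018772 ≈ 1.1289)
u(x, G) = -G/3
u(225, q(-1, 15))/y = (-(-1)*15/15)/(1095080057/970018772) = -1/3*(-3)*(970018772/1095080057) = 1*(970018772/1095080057) = 970018772/1095080057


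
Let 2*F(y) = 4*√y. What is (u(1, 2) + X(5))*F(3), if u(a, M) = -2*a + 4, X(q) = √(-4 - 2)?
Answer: 2*√3*(2 + I*√6) ≈ 6.9282 + 8.4853*I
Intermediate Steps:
X(q) = I*√6 (X(q) = √(-6) = I*√6)
u(a, M) = 4 - 2*a
F(y) = 2*√y (F(y) = (4*√y)/2 = 2*√y)
(u(1, 2) + X(5))*F(3) = ((4 - 2*1) + I*√6)*(2*√3) = ((4 - 2) + I*√6)*(2*√3) = (2 + I*√6)*(2*√3) = 2*√3*(2 + I*√6)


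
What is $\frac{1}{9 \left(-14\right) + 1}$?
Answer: $- \frac{1}{125} \approx -0.008$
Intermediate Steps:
$\frac{1}{9 \left(-14\right) + 1} = \frac{1}{-126 + 1} = \frac{1}{-125} = - \frac{1}{125}$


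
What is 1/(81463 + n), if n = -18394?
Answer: 1/63069 ≈ 1.5856e-5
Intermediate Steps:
1/(81463 + n) = 1/(81463 - 18394) = 1/63069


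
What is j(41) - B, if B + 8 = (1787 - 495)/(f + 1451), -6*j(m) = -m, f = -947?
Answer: 773/63 ≈ 12.270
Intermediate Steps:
j(m) = m/6 (j(m) = -(-1)*m/6 = m/6)
B = -685/126 (B = -8 + (1787 - 495)/(-947 + 1451) = -8 + 1292/504 = -8 + 1292*(1/504) = -8 + 323/126 = -685/126 ≈ -5.4365)
j(41) - B = (⅙)*41 - 1*(-685/126) = 41/6 + 685/126 = 773/63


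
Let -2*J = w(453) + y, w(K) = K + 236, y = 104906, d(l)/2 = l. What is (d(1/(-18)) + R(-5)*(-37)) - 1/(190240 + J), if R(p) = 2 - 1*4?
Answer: 182798507/2473965 ≈ 73.889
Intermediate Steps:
d(l) = 2*l
w(K) = 236 + K
R(p) = -2 (R(p) = 2 - 4 = -2)
J = -105595/2 (J = -((236 + 453) + 104906)/2 = -(689 + 104906)/2 = -½*105595 = -105595/2 ≈ -52798.)
(d(1/(-18)) + R(-5)*(-37)) - 1/(190240 + J) = (2/(-18) - 2*(-37)) - 1/(190240 - 105595/2) = (2*(-1/18) + 74) - 1/274885/2 = (-⅑ + 74) - 1*2/274885 = 665/9 - 2/274885 = 182798507/2473965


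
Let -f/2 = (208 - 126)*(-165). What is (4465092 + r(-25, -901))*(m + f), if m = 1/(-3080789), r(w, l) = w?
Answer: 372235446795707713/3080789 ≈ 1.2082e+11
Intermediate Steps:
f = 27060 (f = -2*(208 - 126)*(-165) = -164*(-165) = -2*(-13530) = 27060)
m = -1/3080789 ≈ -3.2459e-7
(4465092 + r(-25, -901))*(m + f) = (4465092 - 25)*(-1/3080789 + 27060) = 4465067*(83366150339/3080789) = 372235446795707713/3080789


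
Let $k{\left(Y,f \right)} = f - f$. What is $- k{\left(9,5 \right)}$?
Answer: $0$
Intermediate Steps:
$k{\left(Y,f \right)} = 0$
$- k{\left(9,5 \right)} = \left(-1\right) 0 = 0$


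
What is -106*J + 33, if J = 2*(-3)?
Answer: 669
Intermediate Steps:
J = -6
-106*J + 33 = -106*(-6) + 33 = 636 + 33 = 669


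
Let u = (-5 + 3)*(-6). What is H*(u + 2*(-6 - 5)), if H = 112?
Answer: -1120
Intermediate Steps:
u = 12 (u = -2*(-6) = 12)
H*(u + 2*(-6 - 5)) = 112*(12 + 2*(-6 - 5)) = 112*(12 + 2*(-11)) = 112*(12 - 22) = 112*(-10) = -1120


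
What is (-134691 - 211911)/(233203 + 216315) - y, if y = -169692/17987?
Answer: 35022639141/4042740133 ≈ 8.6631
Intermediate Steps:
y = -169692/17987 (y = -169692*1/17987 = -169692/17987 ≈ -9.4341)
(-134691 - 211911)/(233203 + 216315) - y = (-134691 - 211911)/(233203 + 216315) - 1*(-169692/17987) = -346602/449518 + 169692/17987 = -346602*1/449518 + 169692/17987 = -173301/224759 + 169692/17987 = 35022639141/4042740133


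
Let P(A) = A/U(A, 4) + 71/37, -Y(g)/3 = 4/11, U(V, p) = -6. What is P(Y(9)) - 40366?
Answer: -16428107/407 ≈ -40364.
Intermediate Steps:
Y(g) = -12/11
P(A) = 71/37 - A/6 (P(A) = A/(-6) + 71/37 = A*(-⅙) + 71*(1/37) = -A/6 + 71/37 = 71/37 - A/6)
P(Y(9)) - 40366 = (71/37 - ⅙*(-12/11)) - 40366 = (71/37 + 2/11) - 40366 = 855/407 - 40366 = -16428107/407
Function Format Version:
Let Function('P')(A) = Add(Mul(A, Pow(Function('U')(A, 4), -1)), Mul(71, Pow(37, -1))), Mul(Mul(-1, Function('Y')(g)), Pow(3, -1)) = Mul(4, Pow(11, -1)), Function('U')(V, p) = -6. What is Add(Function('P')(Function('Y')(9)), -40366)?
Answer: Rational(-16428107, 407) ≈ -40364.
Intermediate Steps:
Function('Y')(g) = Rational(-12, 11) (Function('Y')(g) = Mul(-3, Mul(4, Pow(11, -1))) = Mul(-3, Mul(4, Rational(1, 11))) = Mul(-3, Rational(4, 11)) = Rational(-12, 11))
Function('P')(A) = Add(Rational(71, 37), Mul(Rational(-1, 6), A)) (Function('P')(A) = Add(Mul(A, Pow(-6, -1)), Mul(71, Pow(37, -1))) = Add(Mul(A, Rational(-1, 6)), Mul(71, Rational(1, 37))) = Add(Mul(Rational(-1, 6), A), Rational(71, 37)) = Add(Rational(71, 37), Mul(Rational(-1, 6), A)))
Add(Function('P')(Function('Y')(9)), -40366) = Add(Add(Rational(71, 37), Mul(Rational(-1, 6), Rational(-12, 11))), -40366) = Add(Add(Rational(71, 37), Rational(2, 11)), -40366) = Add(Rational(855, 407), -40366) = Rational(-16428107, 407)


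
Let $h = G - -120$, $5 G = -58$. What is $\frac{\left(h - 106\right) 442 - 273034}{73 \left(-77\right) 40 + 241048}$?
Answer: $- \frac{679933}{40520} \approx -16.78$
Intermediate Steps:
$G = - \frac{58}{5}$ ($G = \frac{1}{5} \left(-58\right) = - \frac{58}{5} \approx -11.6$)
$h = \frac{542}{5}$ ($h = - \frac{58}{5} - -120 = - \frac{58}{5} + 120 = \frac{542}{5} \approx 108.4$)
$\frac{\left(h - 106\right) 442 - 273034}{73 \left(-77\right) 40 + 241048} = \frac{\left(\frac{542}{5} - 106\right) 442 - 273034}{73 \left(-77\right) 40 + 241048} = \frac{\frac{12}{5} \cdot 442 - 273034}{\left(-5621\right) 40 + 241048} = \frac{\frac{5304}{5} - 273034}{-224840 + 241048} = - \frac{1359866}{5 \cdot 16208} = \left(- \frac{1359866}{5}\right) \frac{1}{16208} = - \frac{679933}{40520}$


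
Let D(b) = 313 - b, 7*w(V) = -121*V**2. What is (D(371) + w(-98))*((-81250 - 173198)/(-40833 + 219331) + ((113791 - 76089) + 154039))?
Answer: -91673668286450/2879 ≈ -3.1842e+10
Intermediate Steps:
w(V) = -121*V**2/7 (w(V) = (-121*V**2)/7 = -121*V**2/7)
(D(371) + w(-98))*((-81250 - 173198)/(-40833 + 219331) + ((113791 - 76089) + 154039)) = ((313 - 1*371) - 121/7*(-98)**2)*((-81250 - 173198)/(-40833 + 219331) + ((113791 - 76089) + 154039)) = ((313 - 371) - 121/7*9604)*(-254448/178498 + (37702 + 154039)) = (-58 - 166012)*(-254448*1/178498 + 191741) = -166070*(-4104/2879 + 191741) = -166070*552018235/2879 = -91673668286450/2879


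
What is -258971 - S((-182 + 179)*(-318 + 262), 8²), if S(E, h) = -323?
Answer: -258648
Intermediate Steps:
-258971 - S((-182 + 179)*(-318 + 262), 8²) = -258971 - 1*(-323) = -258971 + 323 = -258648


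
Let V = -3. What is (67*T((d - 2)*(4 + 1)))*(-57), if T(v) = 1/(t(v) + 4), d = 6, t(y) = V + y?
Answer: -1273/7 ≈ -181.86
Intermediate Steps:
t(y) = -3 + y
T(v) = 1/(1 + v) (T(v) = 1/((-3 + v) + 4) = 1/(1 + v))
(67*T((d - 2)*(4 + 1)))*(-57) = (67/(1 + (6 - 2)*(4 + 1)))*(-57) = (67/(1 + 4*5))*(-57) = (67/(1 + 20))*(-57) = (67/21)*(-57) = -1273/7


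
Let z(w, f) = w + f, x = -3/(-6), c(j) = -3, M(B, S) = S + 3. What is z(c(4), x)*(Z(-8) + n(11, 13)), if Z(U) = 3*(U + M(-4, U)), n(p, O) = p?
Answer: 70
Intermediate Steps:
M(B, S) = 3 + S
x = ½ (x = -3*(-⅙) = ½ ≈ 0.50000)
Z(U) = 9 + 6*U (Z(U) = 3*(U + (3 + U)) = 3*(3 + 2*U) = 9 + 6*U)
z(w, f) = f + w
z(c(4), x)*(Z(-8) + n(11, 13)) = (½ - 3)*((9 + 6*(-8)) + 11) = -5*((9 - 48) + 11)/2 = -5*(-39 + 11)/2 = -5/2*(-28) = 70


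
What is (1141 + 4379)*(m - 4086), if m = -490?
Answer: -25259520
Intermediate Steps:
(1141 + 4379)*(m - 4086) = (1141 + 4379)*(-490 - 4086) = 5520*(-4576) = -25259520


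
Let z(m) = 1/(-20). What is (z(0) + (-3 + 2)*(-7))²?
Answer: 19321/400 ≈ 48.302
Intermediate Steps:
z(m) = -1/20
(z(0) + (-3 + 2)*(-7))² = (-1/20 + (-3 + 2)*(-7))² = (-1/20 - 1*(-7))² = (-1/20 + 7)² = (139/20)² = 19321/400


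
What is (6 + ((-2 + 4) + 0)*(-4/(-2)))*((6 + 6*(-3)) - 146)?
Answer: -1580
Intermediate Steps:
(6 + ((-2 + 4) + 0)*(-4/(-2)))*((6 + 6*(-3)) - 146) = (6 + (2 + 0)*(-4*(-½)))*((6 - 18) - 146) = (6 + 2*2)*(-12 - 146) = (6 + 4)*(-158) = 10*(-158) = -1580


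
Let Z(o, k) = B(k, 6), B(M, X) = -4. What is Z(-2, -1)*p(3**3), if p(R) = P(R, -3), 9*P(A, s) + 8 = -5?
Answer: 52/9 ≈ 5.7778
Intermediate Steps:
P(A, s) = -13/9 (P(A, s) = -8/9 + (1/9)*(-5) = -8/9 - 5/9 = -13/9)
p(R) = -13/9
Z(o, k) = -4
Z(-2, -1)*p(3**3) = -4*(-13/9) = 52/9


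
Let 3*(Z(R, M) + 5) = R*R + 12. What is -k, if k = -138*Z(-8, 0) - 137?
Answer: 2943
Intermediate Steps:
Z(R, M) = -1 + R**2/3 (Z(R, M) = -5 + (R*R + 12)/3 = -5 + (R**2 + 12)/3 = -5 + (12 + R**2)/3 = -5 + (4 + R**2/3) = -1 + R**2/3)
k = -2943 (k = -138*(-1 + (1/3)*(-8)**2) - 137 = -138*(-1 + (1/3)*64) - 137 = -138*(-1 + 64/3) - 137 = -138*61/3 - 137 = -2806 - 137 = -2943)
-k = -1*(-2943) = 2943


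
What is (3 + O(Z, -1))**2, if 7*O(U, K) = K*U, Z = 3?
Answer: 324/49 ≈ 6.6122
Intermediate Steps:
O(U, K) = K*U/7 (O(U, K) = (K*U)/7 = K*U/7)
(3 + O(Z, -1))**2 = (3 + (1/7)*(-1)*3)**2 = (3 - 3/7)**2 = (18/7)**2 = 324/49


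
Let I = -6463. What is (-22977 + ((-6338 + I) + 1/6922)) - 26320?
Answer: -429842355/6922 ≈ -62098.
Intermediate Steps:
(-22977 + ((-6338 + I) + 1/6922)) - 26320 = (-22977 + ((-6338 - 6463) + 1/6922)) - 26320 = (-22977 + (-12801 + 1/6922)) - 26320 = (-22977 - 88608521/6922) - 26320 = -247655315/6922 - 26320 = -429842355/6922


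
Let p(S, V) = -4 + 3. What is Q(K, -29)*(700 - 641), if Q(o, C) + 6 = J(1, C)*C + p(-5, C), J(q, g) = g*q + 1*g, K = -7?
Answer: 98825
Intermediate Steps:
J(q, g) = g + g*q (J(q, g) = g*q + g = g + g*q)
p(S, V) = -1
Q(o, C) = -7 + 2*C**2 (Q(o, C) = -6 + ((C*(1 + 1))*C - 1) = -6 + ((C*2)*C - 1) = -6 + ((2*C)*C - 1) = -6 + (2*C**2 - 1) = -6 + (-1 + 2*C**2) = -7 + 2*C**2)
Q(K, -29)*(700 - 641) = (-7 + 2*(-29)**2)*(700 - 641) = (-7 + 2*841)*59 = (-7 + 1682)*59 = 1675*59 = 98825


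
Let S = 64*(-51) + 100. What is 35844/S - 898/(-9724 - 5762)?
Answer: -69029864/6124713 ≈ -11.271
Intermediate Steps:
S = -3164 (S = -3264 + 100 = -3164)
35844/S - 898/(-9724 - 5762) = 35844/(-3164) - 898/(-9724 - 5762) = 35844*(-1/3164) - 898/(-15486) = -8961/791 - 898*(-1/15486) = -8961/791 + 449/7743 = -69029864/6124713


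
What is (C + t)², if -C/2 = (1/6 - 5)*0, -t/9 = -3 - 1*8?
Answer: 9801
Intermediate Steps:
t = 99 (t = -9*(-3 - 1*8) = -9*(-3 - 8) = -9*(-11) = 99)
C = 0 (C = -2*(1/6 - 5)*0 = -2*(⅙ - 5)*0 = -(-29)*0/3 = -2*0 = 0)
(C + t)² = (0 + 99)² = 99² = 9801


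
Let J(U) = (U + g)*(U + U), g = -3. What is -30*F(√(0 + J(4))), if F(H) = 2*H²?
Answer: -480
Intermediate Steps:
J(U) = 2*U*(-3 + U) (J(U) = (U - 3)*(U + U) = (-3 + U)*(2*U) = 2*U*(-3 + U))
-30*F(√(0 + J(4))) = -60*(√(0 + 2*4*(-3 + 4)))² = -60*(√(0 + 2*4*1))² = -60*(√(0 + 8))² = -60*(√8)² = -60*(2*√2)² = -60*8 = -30*16 = -480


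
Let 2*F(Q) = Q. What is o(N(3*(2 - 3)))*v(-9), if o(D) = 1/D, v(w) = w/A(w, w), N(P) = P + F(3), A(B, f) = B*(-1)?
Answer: ⅔ ≈ 0.66667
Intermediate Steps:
A(B, f) = -B
F(Q) = Q/2
N(P) = 3/2 + P (N(P) = P + (½)*3 = P + 3/2 = 3/2 + P)
v(w) = -1 (v(w) = w/((-w)) = w*(-1/w) = -1)
o(D) = 1/D
o(N(3*(2 - 3)))*v(-9) = -1/(3/2 + 3*(2 - 3)) = -1/(3/2 + 3*(-1)) = -1/(3/2 - 3) = -1/(-3/2) = -⅔*(-1) = ⅔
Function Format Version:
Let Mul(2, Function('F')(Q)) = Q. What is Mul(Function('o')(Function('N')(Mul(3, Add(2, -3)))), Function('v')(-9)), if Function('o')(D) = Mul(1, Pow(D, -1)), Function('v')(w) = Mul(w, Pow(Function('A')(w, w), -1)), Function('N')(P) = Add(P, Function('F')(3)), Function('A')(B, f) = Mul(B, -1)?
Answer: Rational(2, 3) ≈ 0.66667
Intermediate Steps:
Function('A')(B, f) = Mul(-1, B)
Function('F')(Q) = Mul(Rational(1, 2), Q)
Function('N')(P) = Add(Rational(3, 2), P) (Function('N')(P) = Add(P, Mul(Rational(1, 2), 3)) = Add(P, Rational(3, 2)) = Add(Rational(3, 2), P))
Function('v')(w) = -1 (Function('v')(w) = Mul(w, Pow(Mul(-1, w), -1)) = Mul(w, Mul(-1, Pow(w, -1))) = -1)
Function('o')(D) = Pow(D, -1)
Mul(Function('o')(Function('N')(Mul(3, Add(2, -3)))), Function('v')(-9)) = Mul(Pow(Add(Rational(3, 2), Mul(3, Add(2, -3))), -1), -1) = Mul(Pow(Add(Rational(3, 2), Mul(3, -1)), -1), -1) = Mul(Pow(Add(Rational(3, 2), -3), -1), -1) = Mul(Pow(Rational(-3, 2), -1), -1) = Mul(Rational(-2, 3), -1) = Rational(2, 3)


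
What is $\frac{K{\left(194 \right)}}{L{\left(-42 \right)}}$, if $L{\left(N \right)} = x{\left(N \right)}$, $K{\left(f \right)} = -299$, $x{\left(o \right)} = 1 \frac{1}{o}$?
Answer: $12558$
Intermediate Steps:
$x{\left(o \right)} = \frac{1}{o}$
$L{\left(N \right)} = \frac{1}{N}$
$\frac{K{\left(194 \right)}}{L{\left(-42 \right)}} = - \frac{299}{\frac{1}{-42}} = - \frac{299}{- \frac{1}{42}} = \left(-299\right) \left(-42\right) = 12558$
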